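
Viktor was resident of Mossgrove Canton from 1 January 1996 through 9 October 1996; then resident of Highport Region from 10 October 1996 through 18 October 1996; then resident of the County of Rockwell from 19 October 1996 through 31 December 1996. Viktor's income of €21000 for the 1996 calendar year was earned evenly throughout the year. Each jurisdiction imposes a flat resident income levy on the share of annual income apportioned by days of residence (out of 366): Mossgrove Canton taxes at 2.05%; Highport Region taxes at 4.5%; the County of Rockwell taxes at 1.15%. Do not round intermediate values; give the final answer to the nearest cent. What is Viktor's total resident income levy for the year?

€404.94

Mossgrove Canton, 1 January – 9 October 1996: 283 days → €21000 × 2.05% × 283/366 = €332.8730
Highport Region, 10 October – 18 October 1996: 9 days → €21000 × 4.5% × 9/366 = €23.2377
The County of Rockwell, 19 October – 31 December 1996: 74 days → €21000 × 1.15% × 74/366 = €48.8279
Total = €404.9385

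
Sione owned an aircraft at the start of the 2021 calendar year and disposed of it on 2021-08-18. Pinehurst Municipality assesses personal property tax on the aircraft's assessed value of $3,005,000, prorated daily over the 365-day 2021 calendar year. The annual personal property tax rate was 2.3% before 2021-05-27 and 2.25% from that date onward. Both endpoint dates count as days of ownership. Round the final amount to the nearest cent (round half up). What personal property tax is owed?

$43,206.14

2021-01-01 to 2021-05-26: 146 days at 2.3% → $3,005,000 × 2.3% × 146/365 = $27,646.0000
2021-05-27 to 2021-08-18: 84 days at 2.25% → $3,005,000 × 2.25% × 84/365 = $15,560.1370
Total = $43,206.1370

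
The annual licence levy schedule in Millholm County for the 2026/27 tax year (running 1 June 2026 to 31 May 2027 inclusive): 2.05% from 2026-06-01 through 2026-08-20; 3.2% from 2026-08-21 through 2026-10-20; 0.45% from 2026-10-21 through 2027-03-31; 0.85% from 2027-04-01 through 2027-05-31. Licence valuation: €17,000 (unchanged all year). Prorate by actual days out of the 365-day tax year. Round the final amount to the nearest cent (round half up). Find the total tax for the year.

2026-06-01 to 2026-08-20: 81 days at 2.05% → €17,000 × 2.05% × 81/365 = €77.3384
2026-08-21 to 2026-10-20: 61 days at 3.2% → €17,000 × 3.2% × 61/365 = €90.9151
2026-10-21 to 2027-03-31: 162 days at 0.45% → €17,000 × 0.45% × 162/365 = €33.9534
2027-04-01 to 2027-05-31: 61 days at 0.85% → €17,000 × 0.85% × 61/365 = €24.1493
Total = €226.3562

€226.36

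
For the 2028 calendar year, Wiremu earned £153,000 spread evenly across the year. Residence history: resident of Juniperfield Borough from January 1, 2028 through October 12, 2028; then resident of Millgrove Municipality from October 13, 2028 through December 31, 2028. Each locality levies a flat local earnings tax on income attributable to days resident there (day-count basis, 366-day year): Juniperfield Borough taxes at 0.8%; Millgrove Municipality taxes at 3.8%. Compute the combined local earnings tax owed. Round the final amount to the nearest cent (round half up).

Juniperfield Borough, January 1 – October 12, 2028: 286 days → £153,000 × 0.8% × 286/366 = £956.4590
Millgrove Municipality, October 13 – December 31, 2028: 80 days → £153,000 × 3.8% × 80/366 = £1,270.8197
Total = £2,227.2787

£2,227.28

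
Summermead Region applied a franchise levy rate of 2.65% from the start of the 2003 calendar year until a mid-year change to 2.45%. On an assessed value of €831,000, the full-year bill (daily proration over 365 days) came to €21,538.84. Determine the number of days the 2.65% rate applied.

259 days

Let d = days at the first rate; then 365 − d days at the second rate.
€831,000 × [2.65%·d + 2.45%·(365−d)] / 365 = €21,538.84
Solving gives d = 259, so the new rate took effect on 17 September 2003.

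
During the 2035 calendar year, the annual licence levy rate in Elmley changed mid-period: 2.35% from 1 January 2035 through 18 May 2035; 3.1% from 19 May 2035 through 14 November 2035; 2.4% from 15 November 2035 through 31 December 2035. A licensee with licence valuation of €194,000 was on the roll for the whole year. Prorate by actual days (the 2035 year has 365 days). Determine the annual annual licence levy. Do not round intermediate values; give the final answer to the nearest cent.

1 January – 18 May 2035: 138 days at 2.35% → €194,000 × 2.35% × 138/365 = €1,723.6767
19 May – 14 November 2035: 180 days at 3.1% → €194,000 × 3.1% × 180/365 = €2,965.8082
15 November – 31 December 2035: 47 days at 2.4% → €194,000 × 2.4% × 47/365 = €599.5397
Total = €5,289.0247

€5,289.02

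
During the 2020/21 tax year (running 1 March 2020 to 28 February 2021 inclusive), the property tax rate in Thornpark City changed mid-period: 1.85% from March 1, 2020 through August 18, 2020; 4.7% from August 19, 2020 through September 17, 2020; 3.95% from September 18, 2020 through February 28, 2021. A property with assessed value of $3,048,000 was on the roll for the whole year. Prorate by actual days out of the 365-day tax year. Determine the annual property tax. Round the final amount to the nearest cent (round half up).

March 1 – August 18, 2020: 171 days at 1.85% → $3,048,000 × 1.85% × 171/365 = $26,417.3918
August 19 – September 17, 2020: 30 days at 4.7% → $3,048,000 × 4.7% × 30/365 = $11,774.4658
September 18, 2020 – February 28, 2021: 164 days at 3.95% → $3,048,000 × 3.95% × 164/365 = $54,095.7370
Total = $92,287.5945

$92,287.59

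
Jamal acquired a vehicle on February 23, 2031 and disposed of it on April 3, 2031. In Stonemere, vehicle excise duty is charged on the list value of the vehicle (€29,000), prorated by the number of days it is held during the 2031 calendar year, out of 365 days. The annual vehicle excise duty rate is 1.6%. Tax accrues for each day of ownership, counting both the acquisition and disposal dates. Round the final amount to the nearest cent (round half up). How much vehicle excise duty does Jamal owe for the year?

€50.85

Days held (February 23 – April 3, 2031): 40 out of 365
Tax = €29,000 × 1.6% × 40/365 = €50.8493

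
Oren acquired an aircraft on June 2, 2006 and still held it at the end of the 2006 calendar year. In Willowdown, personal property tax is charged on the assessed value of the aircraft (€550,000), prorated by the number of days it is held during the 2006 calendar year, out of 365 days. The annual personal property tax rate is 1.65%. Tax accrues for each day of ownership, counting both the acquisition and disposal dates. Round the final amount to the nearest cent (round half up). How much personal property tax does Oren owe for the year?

Days held (June 2 – December 31, 2006): 213 out of 365
Tax = €550,000 × 1.65% × 213/365 = €5,295.8219

€5,295.82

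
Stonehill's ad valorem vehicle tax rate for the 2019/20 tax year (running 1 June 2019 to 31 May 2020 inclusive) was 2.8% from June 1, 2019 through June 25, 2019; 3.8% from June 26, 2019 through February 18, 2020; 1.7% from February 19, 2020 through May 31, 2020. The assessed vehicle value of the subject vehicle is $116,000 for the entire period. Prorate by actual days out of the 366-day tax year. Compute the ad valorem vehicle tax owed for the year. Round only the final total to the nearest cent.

$3,643.22

June 1 – June 25, 2019: 25 days at 2.8% → $116,000 × 2.8% × 25/366 = $221.8579
June 26, 2019 – February 18, 2020: 238 days at 3.8% → $116,000 × 3.8% × 238/366 = $2,866.4044
February 19 – May 31, 2020: 103 days at 1.7% → $116,000 × 1.7% × 103/366 = $554.9617
Total = $3,643.2240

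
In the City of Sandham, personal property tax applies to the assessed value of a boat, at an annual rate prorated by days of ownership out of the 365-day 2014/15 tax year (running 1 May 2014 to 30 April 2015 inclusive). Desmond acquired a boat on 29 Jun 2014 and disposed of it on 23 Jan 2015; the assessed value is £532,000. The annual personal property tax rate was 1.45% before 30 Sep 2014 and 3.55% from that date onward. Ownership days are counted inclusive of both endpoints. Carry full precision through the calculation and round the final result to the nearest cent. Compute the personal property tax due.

29 Jun – 29 Sep 2014: 93 days at 1.45% → £532,000 × 1.45% × 93/365 = £1,965.4849
30 Sep 2014 – 23 Jan 2015: 116 days at 3.55% → £532,000 × 3.55% × 116/365 = £6,002.1260
Total = £7,967.6110

£7,967.61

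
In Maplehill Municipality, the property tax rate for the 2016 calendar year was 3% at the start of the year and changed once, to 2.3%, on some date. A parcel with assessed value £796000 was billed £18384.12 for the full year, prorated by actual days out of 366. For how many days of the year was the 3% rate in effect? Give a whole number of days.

Let d = days at the first rate; then 366 − d days at the second rate.
£796000 × [3%·d + 2.3%·(366−d)] / 366 = £18384.12
Solving gives d = 5, so the new rate took effect on 6 Jan 2016.

5 days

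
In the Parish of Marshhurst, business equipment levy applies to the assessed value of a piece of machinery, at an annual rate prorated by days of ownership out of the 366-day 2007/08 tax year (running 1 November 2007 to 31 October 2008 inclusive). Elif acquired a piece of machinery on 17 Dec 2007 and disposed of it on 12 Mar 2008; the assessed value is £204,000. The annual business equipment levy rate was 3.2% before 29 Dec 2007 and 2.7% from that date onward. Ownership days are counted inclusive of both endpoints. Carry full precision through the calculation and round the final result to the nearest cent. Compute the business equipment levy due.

17 Dec – 28 Dec 2007: 12 days at 3.2% → £204,000 × 3.2% × 12/366 = £214.0328
29 Dec 2007 – 12 Mar 2008: 75 days at 2.7% → £204,000 × 2.7% × 75/366 = £1,128.6885
Total = £1,342.7213

£1,342.72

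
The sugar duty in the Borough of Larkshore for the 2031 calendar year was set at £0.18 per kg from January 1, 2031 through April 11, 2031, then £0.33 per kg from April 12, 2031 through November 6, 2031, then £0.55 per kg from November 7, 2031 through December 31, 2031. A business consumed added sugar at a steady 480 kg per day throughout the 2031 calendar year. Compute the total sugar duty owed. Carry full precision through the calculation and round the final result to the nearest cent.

January 1 – April 11, 2031: 101 days × 480 kg/day = 48,480 kg at £0.18/kg → £8,726.40
April 12 – November 6, 2031: 209 days × 480 kg/day = 100,320 kg at £0.33/kg → £33,105.60
November 7 – December 31, 2031: 55 days × 480 kg/day = 26,400 kg at £0.55/kg → £14,520.00

£56,352.00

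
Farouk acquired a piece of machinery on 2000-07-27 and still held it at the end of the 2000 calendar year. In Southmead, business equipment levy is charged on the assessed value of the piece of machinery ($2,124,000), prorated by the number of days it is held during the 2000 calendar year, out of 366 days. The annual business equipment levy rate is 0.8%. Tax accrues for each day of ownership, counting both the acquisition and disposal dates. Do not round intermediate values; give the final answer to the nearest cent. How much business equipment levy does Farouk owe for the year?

$7,335.34

Days held (2000-07-27 to 2000-12-31): 158 out of 366
Tax = $2,124,000 × 0.8% × 158/366 = $7,335.3443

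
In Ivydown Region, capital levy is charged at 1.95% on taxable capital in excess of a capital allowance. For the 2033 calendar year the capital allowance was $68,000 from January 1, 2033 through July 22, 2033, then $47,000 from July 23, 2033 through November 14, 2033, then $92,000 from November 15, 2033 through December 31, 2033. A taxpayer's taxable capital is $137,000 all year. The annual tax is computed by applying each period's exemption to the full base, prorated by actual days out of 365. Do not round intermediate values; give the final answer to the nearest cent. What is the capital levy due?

$1,414.26

January 1 – July 22, 2033: 203 days, exemption $68,000 → ($137,000 − $68,000) × 1.95% × 203/365 = $748.3192
July 23 – November 14, 2033: 115 days, exemption $47,000 → ($137,000 − $47,000) × 1.95% × 115/365 = $552.9452
November 15 – December 31, 2033: 47 days, exemption $92,000 → ($137,000 − $92,000) × 1.95% × 47/365 = $112.9932
Total = $1,414.2575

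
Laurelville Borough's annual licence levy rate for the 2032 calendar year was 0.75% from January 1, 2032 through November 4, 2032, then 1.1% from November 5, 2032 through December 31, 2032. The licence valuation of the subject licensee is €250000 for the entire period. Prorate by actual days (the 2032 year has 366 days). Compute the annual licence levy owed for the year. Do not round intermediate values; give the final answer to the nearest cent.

January 1 – November 4, 2032: 309 days at 0.75% → €250000 × 0.75% × 309/366 = €1582.9918
November 5 – December 31, 2032: 57 days at 1.1% → €250000 × 1.1% × 57/366 = €428.2787
Total = €2011.2705

€2011.27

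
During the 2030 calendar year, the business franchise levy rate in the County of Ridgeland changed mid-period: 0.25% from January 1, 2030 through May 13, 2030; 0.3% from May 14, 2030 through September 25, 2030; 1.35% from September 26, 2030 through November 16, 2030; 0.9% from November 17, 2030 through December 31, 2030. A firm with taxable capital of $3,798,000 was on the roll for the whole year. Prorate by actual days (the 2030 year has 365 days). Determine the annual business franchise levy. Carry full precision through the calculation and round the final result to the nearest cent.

$19,192.91

January 1 – May 13, 2030: 133 days at 0.25% → $3,798,000 × 0.25% × 133/365 = $3,459.8219
May 14 – September 25, 2030: 135 days at 0.3% → $3,798,000 × 0.3% × 135/365 = $4,214.2192
September 26 – November 16, 2030: 52 days at 1.35% → $3,798,000 × 1.35% × 52/365 = $7,304.6466
November 17 – December 31, 2030: 45 days at 0.9% → $3,798,000 × 0.9% × 45/365 = $4,214.2192
Total = $19,192.9068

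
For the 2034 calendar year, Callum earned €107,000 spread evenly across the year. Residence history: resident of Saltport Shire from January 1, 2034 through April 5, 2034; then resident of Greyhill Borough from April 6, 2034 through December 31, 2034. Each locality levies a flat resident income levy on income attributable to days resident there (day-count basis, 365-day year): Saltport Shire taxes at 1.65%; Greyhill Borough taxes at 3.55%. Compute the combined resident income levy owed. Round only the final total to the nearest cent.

€3,269.36

Saltport Shire, January 1 – April 5, 2034: 95 days → €107,000 × 1.65% × 95/365 = €459.5137
Greyhill Borough, April 6 – December 31, 2034: 270 days → €107,000 × 3.55% × 270/365 = €2,809.8493
Total = €3,269.3630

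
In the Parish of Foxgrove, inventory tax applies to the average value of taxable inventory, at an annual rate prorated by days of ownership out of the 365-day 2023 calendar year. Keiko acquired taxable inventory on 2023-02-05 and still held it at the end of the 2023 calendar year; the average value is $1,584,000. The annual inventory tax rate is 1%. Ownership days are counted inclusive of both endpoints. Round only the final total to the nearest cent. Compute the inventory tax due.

$14,321.10

Days held (2023-02-05 to 2023-12-31): 330 out of 365
Tax = $1,584,000 × 1% × 330/365 = $14,321.0959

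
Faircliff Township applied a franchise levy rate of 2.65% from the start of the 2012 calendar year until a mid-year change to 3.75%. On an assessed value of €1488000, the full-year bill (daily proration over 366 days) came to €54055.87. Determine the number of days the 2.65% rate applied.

Let d = days at the first rate; then 366 − d days at the second rate.
€1488000 × [2.65%·d + 3.75%·(366−d)] / 366 = €54055.87
Solving gives d = 39, so the new rate took effect on 9 Feb 2012.

39 days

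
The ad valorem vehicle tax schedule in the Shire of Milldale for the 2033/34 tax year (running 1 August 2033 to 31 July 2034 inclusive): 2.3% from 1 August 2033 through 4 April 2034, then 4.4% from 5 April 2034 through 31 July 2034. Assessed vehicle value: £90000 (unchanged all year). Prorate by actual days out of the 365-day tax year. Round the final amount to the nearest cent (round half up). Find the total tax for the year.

1 August 2033 – 4 April 2034: 247 days at 2.3% → £90000 × 2.3% × 247/365 = £1400.7945
5 April – 31 July 2034: 118 days at 4.4% → £90000 × 4.4% × 118/365 = £1280.2192
Total = £2681.0137

£2681.01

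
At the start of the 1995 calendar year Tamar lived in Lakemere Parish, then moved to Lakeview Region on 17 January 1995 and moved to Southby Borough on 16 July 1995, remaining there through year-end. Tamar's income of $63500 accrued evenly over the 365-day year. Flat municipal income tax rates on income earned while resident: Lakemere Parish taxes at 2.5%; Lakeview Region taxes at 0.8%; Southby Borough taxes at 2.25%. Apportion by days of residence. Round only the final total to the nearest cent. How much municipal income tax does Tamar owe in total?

Lakemere Parish, 1 January – 16 January 1995: 16 days → $63500 × 2.5% × 16/365 = $69.5890
Lakeview Region, 17 January – 15 July 1995: 180 days → $63500 × 0.8% × 180/365 = $250.5205
Southby Borough, 16 July – 31 December 1995: 169 days → $63500 × 2.25% × 169/365 = $661.5308
Total = $981.6404

$981.64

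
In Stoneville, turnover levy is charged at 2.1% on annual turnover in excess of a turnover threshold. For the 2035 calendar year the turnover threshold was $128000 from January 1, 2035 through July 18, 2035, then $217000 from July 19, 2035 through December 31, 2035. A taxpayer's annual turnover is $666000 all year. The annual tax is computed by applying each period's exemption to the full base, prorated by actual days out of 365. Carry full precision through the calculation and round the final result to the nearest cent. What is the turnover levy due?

$10447.99

January 1 – July 18, 2035: 199 days, exemption $128000 → ($666000 − $128000) × 2.1% × 199/365 = $6159.7315
July 19 – December 31, 2035: 166 days, exemption $217000 → ($666000 − $217000) × 2.1% × 166/365 = $4288.2575
Total = $10447.9890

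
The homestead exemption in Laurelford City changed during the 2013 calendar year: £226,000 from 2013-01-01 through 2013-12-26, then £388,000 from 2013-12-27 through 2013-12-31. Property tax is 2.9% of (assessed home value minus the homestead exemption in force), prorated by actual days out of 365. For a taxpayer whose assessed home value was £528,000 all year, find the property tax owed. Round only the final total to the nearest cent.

2013-01-01 to 2013-12-26: 360 days, exemption £226,000 → (£528,000 − £226,000) × 2.9% × 360/365 = £8,638.0274
2013-12-27 to 2013-12-31: 5 days, exemption £388,000 → (£528,000 − £388,000) × 2.9% × 5/365 = £55.6164
Total = £8,693.6438

£8,693.64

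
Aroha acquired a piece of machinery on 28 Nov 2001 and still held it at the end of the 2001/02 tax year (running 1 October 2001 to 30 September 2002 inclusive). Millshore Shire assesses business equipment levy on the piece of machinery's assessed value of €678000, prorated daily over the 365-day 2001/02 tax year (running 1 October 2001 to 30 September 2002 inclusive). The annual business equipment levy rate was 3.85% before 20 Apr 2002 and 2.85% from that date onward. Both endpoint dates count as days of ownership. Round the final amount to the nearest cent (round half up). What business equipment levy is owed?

28 Nov 2001 – 19 Apr 2002: 143 days at 3.85% → €678000 × 3.85% × 143/365 = €10226.6548
20 Apr – 30 Sep 2002: 164 days at 2.85% → €678000 × 2.85% × 164/365 = €8682.1151
Total = €18908.7699

€18908.77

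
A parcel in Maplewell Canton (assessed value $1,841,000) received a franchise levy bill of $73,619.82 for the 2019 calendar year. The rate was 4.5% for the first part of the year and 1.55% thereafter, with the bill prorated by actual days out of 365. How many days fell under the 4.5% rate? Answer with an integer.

Let d = days at the first rate; then 365 − d days at the second rate.
$1,841,000 × [4.5%·d + 1.55%·(365−d)] / 365 = $73,619.82
Solving gives d = 303, so the new rate took effect on October 31, 2019.

303 days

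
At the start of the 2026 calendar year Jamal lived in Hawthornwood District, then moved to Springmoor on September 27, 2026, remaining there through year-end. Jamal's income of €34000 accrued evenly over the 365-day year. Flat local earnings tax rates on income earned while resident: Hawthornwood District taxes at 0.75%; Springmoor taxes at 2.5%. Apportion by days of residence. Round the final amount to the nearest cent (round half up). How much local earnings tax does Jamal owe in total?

Hawthornwood District, January 1 – September 26, 2026: 269 days → €34000 × 0.75% × 269/365 = €187.9315
Springmoor, September 27 – December 31, 2026: 96 days → €34000 × 2.5% × 96/365 = €223.5616
Total = €411.4932

€411.49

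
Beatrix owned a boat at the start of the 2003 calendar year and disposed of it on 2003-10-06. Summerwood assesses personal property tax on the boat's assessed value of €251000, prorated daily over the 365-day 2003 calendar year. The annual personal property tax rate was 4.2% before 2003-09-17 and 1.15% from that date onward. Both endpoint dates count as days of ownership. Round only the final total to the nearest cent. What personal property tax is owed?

€7638.65

2003-01-01 to 2003-09-16: 259 days at 4.2% → €251000 × 4.2% × 259/365 = €7480.4877
2003-09-17 to 2003-10-06: 20 days at 1.15% → €251000 × 1.15% × 20/365 = €158.1644
Total = €7638.6521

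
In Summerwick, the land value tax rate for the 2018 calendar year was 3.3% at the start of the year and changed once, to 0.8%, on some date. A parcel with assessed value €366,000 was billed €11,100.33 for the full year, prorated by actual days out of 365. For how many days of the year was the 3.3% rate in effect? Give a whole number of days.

326 days

Let d = days at the first rate; then 365 − d days at the second rate.
€366,000 × [3.3%·d + 0.8%·(365−d)] / 365 = €11,100.33
Solving gives d = 326, so the new rate took effect on 23 Nov 2018.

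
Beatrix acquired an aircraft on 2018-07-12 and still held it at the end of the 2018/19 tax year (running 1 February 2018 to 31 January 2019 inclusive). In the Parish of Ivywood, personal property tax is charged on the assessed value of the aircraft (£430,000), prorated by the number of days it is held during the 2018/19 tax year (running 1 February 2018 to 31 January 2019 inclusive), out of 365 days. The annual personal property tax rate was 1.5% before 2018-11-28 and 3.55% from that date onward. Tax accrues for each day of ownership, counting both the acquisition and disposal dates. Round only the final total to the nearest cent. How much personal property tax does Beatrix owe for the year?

£5,174.73

2018-07-12 to 2018-11-27: 139 days at 1.5% → £430,000 × 1.5% × 139/365 = £2,456.3014
2018-11-28 to 2019-01-31: 65 days at 3.55% → £430,000 × 3.55% × 65/365 = £2,718.4247
Total = £5,174.7260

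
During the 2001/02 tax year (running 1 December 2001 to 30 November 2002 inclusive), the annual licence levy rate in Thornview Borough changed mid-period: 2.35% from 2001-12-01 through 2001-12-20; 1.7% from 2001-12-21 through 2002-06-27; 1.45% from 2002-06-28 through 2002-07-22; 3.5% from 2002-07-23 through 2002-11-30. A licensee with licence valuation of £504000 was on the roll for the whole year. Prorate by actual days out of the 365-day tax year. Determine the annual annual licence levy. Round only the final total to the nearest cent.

£11917.18

2001-12-01 to 2001-12-20: 20 days at 2.35% → £504000 × 2.35% × 20/365 = £648.9863
2001-12-21 to 2002-06-27: 189 days at 1.7% → £504000 × 1.7% × 189/365 = £4436.5808
2002-06-28 to 2002-07-22: 25 days at 1.45% → £504000 × 1.45% × 25/365 = £500.5479
2002-07-23 to 2002-11-30: 131 days at 3.5% → £504000 × 3.5% × 131/365 = £6331.0685
Total = £11917.1836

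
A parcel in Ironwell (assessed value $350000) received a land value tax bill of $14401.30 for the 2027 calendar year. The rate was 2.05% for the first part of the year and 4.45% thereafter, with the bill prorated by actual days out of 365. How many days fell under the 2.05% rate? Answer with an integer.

51 days

Let d = days at the first rate; then 365 − d days at the second rate.
$350000 × [2.05%·d + 4.45%·(365−d)] / 365 = $14401.30
Solving gives d = 51, so the new rate took effect on 21 Feb 2027.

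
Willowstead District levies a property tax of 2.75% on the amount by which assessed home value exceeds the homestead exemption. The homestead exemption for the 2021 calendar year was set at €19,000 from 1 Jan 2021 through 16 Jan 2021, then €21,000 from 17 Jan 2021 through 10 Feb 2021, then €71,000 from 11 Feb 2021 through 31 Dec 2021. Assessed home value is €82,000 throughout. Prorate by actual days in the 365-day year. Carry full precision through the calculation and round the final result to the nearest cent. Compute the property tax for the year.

€459.36

1 Jan – 16 Jan 2021: 16 days, exemption €19,000 → (€82,000 − €19,000) × 2.75% × 16/365 = €75.9452
17 Jan – 10 Feb 2021: 25 days, exemption €21,000 → (€82,000 − €21,000) × 2.75% × 25/365 = €114.8973
11 Feb – 31 Dec 2021: 324 days, exemption €71,000 → (€82,000 − €71,000) × 2.75% × 324/365 = €268.5205
Total = €459.3630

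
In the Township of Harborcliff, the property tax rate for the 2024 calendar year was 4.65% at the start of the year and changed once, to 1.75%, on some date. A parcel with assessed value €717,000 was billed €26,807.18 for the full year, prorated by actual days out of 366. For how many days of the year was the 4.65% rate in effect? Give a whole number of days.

251 days

Let d = days at the first rate; then 366 − d days at the second rate.
€717,000 × [4.65%·d + 1.75%·(366−d)] / 366 = €26,807.18
Solving gives d = 251, so the new rate took effect on 8 September 2024.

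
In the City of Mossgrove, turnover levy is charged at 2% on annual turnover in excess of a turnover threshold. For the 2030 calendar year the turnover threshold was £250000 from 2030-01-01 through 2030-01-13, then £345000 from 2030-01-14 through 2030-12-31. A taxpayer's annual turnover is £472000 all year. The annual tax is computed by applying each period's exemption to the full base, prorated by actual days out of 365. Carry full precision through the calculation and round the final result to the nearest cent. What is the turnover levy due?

£2607.67

2030-01-01 to 2030-01-13: 13 days, exemption £250000 → (£472000 − £250000) × 2% × 13/365 = £158.1370
2030-01-14 to 2030-12-31: 352 days, exemption £345000 → (£472000 − £345000) × 2% × 352/365 = £2449.5342
Total = £2607.6712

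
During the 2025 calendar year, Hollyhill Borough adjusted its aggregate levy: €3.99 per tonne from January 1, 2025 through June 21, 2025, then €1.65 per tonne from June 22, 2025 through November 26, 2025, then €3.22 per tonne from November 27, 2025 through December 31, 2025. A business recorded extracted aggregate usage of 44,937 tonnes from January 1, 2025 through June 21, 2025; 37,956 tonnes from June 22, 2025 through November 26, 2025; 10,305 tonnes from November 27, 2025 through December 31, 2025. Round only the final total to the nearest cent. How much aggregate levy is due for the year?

€275108.13

January 1 – June 21, 2025: 44,937 tonnes at €3.99/tonne → €179298.63
June 22 – November 26, 2025: 37,956 tonnes at €1.65/tonne → €62627.40
November 27 – December 31, 2025: 10,305 tonnes at €3.22/tonne → €33182.10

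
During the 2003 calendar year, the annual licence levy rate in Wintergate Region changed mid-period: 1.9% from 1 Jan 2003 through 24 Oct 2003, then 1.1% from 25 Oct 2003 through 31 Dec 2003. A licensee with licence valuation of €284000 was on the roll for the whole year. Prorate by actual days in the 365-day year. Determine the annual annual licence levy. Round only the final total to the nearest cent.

1 Jan – 24 Oct 2003: 297 days at 1.9% → €284000 × 1.9% × 297/365 = €4390.7178
25 Oct – 31 Dec 2003: 68 days at 1.1% → €284000 × 1.1% × 68/365 = €582.0055
Total = €4972.7233

€4972.72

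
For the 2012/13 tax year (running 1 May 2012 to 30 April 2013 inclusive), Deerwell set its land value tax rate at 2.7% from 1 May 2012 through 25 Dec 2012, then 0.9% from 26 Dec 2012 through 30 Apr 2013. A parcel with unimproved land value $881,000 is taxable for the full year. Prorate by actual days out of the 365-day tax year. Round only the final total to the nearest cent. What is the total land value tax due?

$18,312.73

1 May – 25 Dec 2012: 239 days at 2.7% → $881,000 × 2.7% × 239/365 = $15,575.5973
26 Dec 2012 – 30 Apr 2013: 126 days at 0.9% → $881,000 × 0.9% × 126/365 = $2,737.1342
Total = $18,312.7315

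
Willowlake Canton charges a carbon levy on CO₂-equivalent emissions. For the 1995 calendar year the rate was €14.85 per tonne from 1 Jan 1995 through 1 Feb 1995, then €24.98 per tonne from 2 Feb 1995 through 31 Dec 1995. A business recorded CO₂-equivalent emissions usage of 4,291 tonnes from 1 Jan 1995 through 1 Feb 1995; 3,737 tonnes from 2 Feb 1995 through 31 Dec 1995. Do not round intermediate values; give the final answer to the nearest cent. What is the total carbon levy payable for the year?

1 Jan – 1 Feb 1995: 4,291 tonnes at €14.85/tonne → €63721.35
2 Feb – 31 Dec 1995: 3,737 tonnes at €24.98/tonne → €93350.26

€157071.61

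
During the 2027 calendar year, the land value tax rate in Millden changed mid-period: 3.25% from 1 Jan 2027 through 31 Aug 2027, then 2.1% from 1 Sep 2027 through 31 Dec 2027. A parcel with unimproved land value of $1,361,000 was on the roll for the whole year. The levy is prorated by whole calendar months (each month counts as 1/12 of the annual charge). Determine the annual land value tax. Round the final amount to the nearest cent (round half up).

$39,015.33

1 Jan – 31 Aug 2027: 8 months at 3.25% → $1,361,000 × 3.25% × 8/12 = $29,488.3333
1 Sep – 31 Dec 2027: 4 months at 2.1% → $1,361,000 × 2.1% × 4/12 = $9,527.0000
Total = $39,015.3333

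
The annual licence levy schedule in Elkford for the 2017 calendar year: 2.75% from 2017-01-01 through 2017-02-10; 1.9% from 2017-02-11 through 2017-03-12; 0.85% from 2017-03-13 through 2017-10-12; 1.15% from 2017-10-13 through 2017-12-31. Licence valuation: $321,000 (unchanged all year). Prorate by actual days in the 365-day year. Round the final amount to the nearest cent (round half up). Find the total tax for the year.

2017-01-01 to 2017-02-10: 41 days at 2.75% → $321,000 × 2.75% × 41/365 = $991.5822
2017-02-11 to 2017-03-12: 30 days at 1.9% → $321,000 × 1.9% × 30/365 = $501.2877
2017-03-13 to 2017-10-12: 214 days at 0.85% → $321,000 × 0.85% × 214/365 = $1,599.7233
2017-10-13 to 2017-12-31: 80 days at 1.15% → $321,000 × 1.15% × 80/365 = $809.0959
Total = $3,901.6890

$3,901.69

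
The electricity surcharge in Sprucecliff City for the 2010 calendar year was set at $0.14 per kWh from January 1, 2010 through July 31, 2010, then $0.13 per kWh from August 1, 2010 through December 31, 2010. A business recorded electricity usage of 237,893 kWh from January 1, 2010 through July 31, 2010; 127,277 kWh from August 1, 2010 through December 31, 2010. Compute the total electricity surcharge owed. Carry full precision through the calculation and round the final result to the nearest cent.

January 1 – July 31, 2010: 237,893 kWh at $0.14/kWh → $33,305.02
August 1 – December 31, 2010: 127,277 kWh at $0.13/kWh → $16,546.01

$49,851.03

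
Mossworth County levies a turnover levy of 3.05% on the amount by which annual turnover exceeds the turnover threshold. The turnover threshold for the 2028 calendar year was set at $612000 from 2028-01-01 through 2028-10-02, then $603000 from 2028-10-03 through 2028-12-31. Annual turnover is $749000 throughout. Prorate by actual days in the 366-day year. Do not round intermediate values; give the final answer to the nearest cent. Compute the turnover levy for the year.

2028-01-01 to 2028-10-02: 276 days, exemption $612000 → ($749000 − $612000) × 3.05% × 276/366 = $3151.0000
2028-10-03 to 2028-12-31: 90 days, exemption $603000 → ($749000 − $603000) × 3.05% × 90/366 = $1095.0000
Total = $4246.0000

$4246.00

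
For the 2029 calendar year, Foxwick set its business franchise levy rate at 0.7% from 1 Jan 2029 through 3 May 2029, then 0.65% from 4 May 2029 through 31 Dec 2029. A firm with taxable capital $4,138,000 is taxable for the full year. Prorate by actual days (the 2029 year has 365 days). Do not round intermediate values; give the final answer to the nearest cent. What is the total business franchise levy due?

$27,594.22

1 Jan – 3 May 2029: 123 days at 0.7% → $4,138,000 × 0.7% × 123/365 = $9,761.1452
4 May – 31 Dec 2029: 242 days at 0.65% → $4,138,000 × 0.65% × 242/365 = $17,833.0795
Total = $27,594.2247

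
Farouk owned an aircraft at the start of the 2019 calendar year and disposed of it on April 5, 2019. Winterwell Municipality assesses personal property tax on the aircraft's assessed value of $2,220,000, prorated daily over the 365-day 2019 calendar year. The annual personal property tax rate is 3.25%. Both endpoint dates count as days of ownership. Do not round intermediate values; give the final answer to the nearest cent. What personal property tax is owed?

Days held (January 1 – April 5, 2019): 95 out of 365
Tax = $2,220,000 × 3.25% × 95/365 = $18,778.7671

$18,778.77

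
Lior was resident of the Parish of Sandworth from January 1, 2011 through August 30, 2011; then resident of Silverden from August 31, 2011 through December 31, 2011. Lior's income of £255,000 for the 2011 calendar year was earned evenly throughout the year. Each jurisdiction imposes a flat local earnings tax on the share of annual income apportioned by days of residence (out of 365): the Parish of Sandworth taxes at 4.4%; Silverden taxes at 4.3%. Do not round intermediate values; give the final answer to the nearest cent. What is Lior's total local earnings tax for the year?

£11,134.07

The Parish of Sandworth, January 1 – August 30, 2011: 242 days → £255,000 × 4.4% × 242/365 = £7,439.0137
Silverden, August 31 – December 31, 2011: 123 days → £255,000 × 4.3% × 123/365 = £3,695.0548
Total = £11,134.0685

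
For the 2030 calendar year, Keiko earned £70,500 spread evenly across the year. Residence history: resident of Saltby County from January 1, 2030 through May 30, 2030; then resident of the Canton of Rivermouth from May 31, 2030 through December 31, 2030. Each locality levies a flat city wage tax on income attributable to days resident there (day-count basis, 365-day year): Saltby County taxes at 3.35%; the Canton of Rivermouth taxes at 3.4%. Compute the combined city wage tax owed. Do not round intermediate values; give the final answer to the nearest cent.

£2,382.51

Saltby County, January 1 – May 30, 2030: 150 days → £70,500 × 3.35% × 150/365 = £970.5822
The Canton of Rivermouth, May 31 – December 31, 2030: 215 days → £70,500 × 3.4% × 215/365 = £1,411.9315
Total = £2,382.5137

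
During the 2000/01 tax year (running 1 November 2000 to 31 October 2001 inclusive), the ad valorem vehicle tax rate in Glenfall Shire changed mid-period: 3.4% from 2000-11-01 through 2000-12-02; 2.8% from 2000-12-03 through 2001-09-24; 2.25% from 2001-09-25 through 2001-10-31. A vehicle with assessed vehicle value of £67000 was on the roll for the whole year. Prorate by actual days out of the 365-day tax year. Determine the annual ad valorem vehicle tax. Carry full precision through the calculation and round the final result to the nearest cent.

£1873.89

2000-11-01 to 2000-12-02: 32 days at 3.4% → £67000 × 3.4% × 32/365 = £199.7151
2000-12-03 to 2001-09-24: 296 days at 2.8% → £67000 × 2.8% × 296/365 = £1521.3589
2001-09-25 to 2001-10-31: 37 days at 2.25% → £67000 × 2.25% × 37/365 = £152.8151
Total = £1873.8890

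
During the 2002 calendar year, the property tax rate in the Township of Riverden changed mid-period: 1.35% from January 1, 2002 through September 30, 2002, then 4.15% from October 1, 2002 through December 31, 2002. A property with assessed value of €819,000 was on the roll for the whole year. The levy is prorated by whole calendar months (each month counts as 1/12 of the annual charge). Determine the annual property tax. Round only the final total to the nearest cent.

January 1 – September 30, 2002: 9 months at 1.35% → €819,000 × 1.35% × 9/12 = €8,292.3750
October 1 – December 31, 2002: 3 months at 4.15% → €819,000 × 4.15% × 3/12 = €8,497.1250
Total = €16,789.5000

€16,789.50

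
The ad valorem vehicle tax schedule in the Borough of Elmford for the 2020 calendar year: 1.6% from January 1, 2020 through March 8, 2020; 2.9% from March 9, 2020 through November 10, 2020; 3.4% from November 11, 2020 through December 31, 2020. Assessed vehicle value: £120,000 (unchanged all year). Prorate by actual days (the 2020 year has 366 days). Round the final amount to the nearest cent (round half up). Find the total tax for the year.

£3,273.77

January 1 – March 8, 2020: 68 days at 1.6% → £120,000 × 1.6% × 68/366 = £356.7213
March 9 – November 10, 2020: 247 days at 2.9% → £120,000 × 2.9% × 247/366 = £2,348.5246
November 11 – December 31, 2020: 51 days at 3.4% → £120,000 × 3.4% × 51/366 = £568.5246
Total = £3,273.7705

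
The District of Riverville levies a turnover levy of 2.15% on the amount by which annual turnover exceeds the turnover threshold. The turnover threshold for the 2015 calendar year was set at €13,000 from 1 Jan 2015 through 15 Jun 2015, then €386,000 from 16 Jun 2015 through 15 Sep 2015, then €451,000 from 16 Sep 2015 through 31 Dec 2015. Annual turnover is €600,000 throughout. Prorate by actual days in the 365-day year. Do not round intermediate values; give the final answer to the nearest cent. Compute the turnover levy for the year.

1 Jan – 15 Jun 2015: 166 days, exemption €13,000 → (€600,000 − €13,000) × 2.15% × 166/365 = €5,739.7342
16 Jun – 15 Sep 2015: 92 days, exemption €386,000 → (€600,000 − €386,000) × 2.15% × 92/365 = €1,159.7041
16 Sep – 31 Dec 2015: 107 days, exemption €451,000 → (€600,000 − €451,000) × 2.15% × 107/365 = €939.1082
Total = €7,838.5466

€7,838.55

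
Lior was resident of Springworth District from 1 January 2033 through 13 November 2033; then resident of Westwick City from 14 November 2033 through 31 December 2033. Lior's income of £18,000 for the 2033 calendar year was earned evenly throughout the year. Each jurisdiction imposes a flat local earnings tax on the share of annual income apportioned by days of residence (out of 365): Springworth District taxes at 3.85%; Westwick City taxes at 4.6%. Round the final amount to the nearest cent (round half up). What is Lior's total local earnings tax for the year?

£710.75

Springworth District, 1 January – 13 November 2033: 317 days → £18,000 × 3.85% × 317/365 = £601.8658
Westwick City, 14 November – 31 December 2033: 48 days → £18,000 × 4.6% × 48/365 = £108.8877
Total = £710.7534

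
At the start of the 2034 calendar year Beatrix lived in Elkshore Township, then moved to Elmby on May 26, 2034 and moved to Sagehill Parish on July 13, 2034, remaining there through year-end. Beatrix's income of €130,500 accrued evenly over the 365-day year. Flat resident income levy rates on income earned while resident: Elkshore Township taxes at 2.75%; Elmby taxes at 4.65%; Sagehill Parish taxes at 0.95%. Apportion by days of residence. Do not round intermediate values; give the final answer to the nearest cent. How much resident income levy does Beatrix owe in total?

€2,807.90

Elkshore Township, January 1 – May 25, 2034: 145 days → €130,500 × 2.75% × 145/365 = €1,425.6678
Elmby, May 26 – July 12, 2034: 48 days → €130,500 × 4.65% × 48/365 = €798.0164
Sagehill Parish, July 13 – December 31, 2034: 172 days → €130,500 × 0.95% × 172/365 = €584.2110
Total = €2,807.8952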